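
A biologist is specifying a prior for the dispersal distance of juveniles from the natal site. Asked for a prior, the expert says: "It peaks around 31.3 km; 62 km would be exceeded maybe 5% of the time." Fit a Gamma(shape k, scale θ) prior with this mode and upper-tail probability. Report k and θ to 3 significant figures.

Gamma(k,θ) with k>1 has mode (k−1)θ, so θ = 31.3/(k−1).
Need P(X < 62) = 0.95 with θ tied to k this way. Start at k = 2, θ = 31.3: P(X<62) ≈ 0.589.
Too low — raise k to concentrate. Iterating converges to k ≈ 6.94.
Then θ = 31.3/(6.94−1) ≈ 5.27.

k ≈ 6.94, θ ≈ 5.27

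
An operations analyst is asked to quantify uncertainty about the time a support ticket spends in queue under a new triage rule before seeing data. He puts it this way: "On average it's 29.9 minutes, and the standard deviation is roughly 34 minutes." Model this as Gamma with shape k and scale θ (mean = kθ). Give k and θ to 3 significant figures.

For Gamma(k, scale θ): mean = kθ, variance = kθ², so CV = 1/√k.
CV = SD/mean = 34/29.9 = 1.137, hence k = 1/CV² = 0.773.
Then θ = mean/k = 29.9/0.773 = 38.7.

k ≈ 0.773, θ ≈ 38.7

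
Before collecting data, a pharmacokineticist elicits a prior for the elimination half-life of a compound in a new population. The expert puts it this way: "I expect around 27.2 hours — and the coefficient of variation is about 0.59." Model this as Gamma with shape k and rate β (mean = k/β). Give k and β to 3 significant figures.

k ≈ 2.87, β ≈ 0.106

For Gamma(k, rate β): mean = k/β, variance = k/β², so CV = 1/√k.
CV = 0.59, hence k = 1/CV² = 2.87.
Then β = k/mean = 2.87/27.2 = 0.106.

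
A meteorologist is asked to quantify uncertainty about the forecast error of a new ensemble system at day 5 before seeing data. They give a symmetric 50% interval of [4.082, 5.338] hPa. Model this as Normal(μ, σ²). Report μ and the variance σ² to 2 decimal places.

μ = 4.71, σ² = 0.87

A symmetric 50% interval runs μ ± z·σ with z = 0.6745.
Half-width = 0.628, so σ = 0.628/0.6745 = 0.931 and σ² = 0.87.
μ is the interval midpoint, 4.71.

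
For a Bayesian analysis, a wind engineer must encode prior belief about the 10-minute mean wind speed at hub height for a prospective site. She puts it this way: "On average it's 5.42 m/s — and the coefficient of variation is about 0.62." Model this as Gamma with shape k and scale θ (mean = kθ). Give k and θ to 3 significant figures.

For Gamma(k, scale θ): mean = kθ, variance = kθ², so CV = 1/√k.
CV = 0.62, hence k = 1/CV² = 2.6.
Then θ = mean/k = 5.42/2.6 = 2.08.

k ≈ 2.6, θ ≈ 2.08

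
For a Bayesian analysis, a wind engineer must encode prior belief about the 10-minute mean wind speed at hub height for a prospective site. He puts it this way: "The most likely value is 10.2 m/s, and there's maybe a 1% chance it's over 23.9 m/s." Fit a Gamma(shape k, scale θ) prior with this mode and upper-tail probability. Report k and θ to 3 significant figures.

k ≈ 7.56, θ ≈ 1.55

Gamma(k,θ) with k>1 has mode (k−1)θ, so θ = 10.2/(k−1).
Need P(X < 23.9) = 0.99 with θ tied to k this way. Start at k = 2, θ = 10.2: P(X<23.9) ≈ 0.679.
Too low — raise k to concentrate. Iterating converges to k ≈ 7.56.
Then θ = 10.2/(7.56−1) ≈ 1.55.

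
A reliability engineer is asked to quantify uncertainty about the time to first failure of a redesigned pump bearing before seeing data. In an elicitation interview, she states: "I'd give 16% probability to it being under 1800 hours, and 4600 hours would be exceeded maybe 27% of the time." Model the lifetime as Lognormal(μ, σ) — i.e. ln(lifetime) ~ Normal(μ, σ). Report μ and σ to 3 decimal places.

μ ≈ 8.076, σ ≈ 0.584

If T ~ Lognormal(μ,σ) then ln T ~ Normal(μ,σ), so the p-quantile of ln T is μ + z_p·σ.
ln(1800) = 7.496 and ln(4600) = 8.434; z_{0.16} = -0.9945, z_{0.73} = 0.6128.
σ = (8.434 − 7.496)/(0.6128 − (-0.9945)) = 0.584.
μ = 7.496 − (-0.9945)·0.584 = 8.076.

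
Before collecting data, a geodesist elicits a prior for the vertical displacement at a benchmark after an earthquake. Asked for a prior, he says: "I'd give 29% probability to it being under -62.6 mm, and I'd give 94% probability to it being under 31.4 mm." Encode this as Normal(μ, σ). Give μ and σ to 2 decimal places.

The p-quantile of Normal(μ,σ) is μ + z_p·σ, with z_{0.29} = -0.5534 and z_{0.94} = 1.555.
Eliminate σ: μ = (z₂·x₁ − z₁·x₂)/(z₂ − z₁) = (1.555·-62.6 − (-0.5534)·31.4)/2.108 = -37.93.
Then σ = (x₂ − x₁)/(z₂ − z₁) = (31.4 − -62.6)/2.108 = 44.59.

μ = -37.93, σ = 44.59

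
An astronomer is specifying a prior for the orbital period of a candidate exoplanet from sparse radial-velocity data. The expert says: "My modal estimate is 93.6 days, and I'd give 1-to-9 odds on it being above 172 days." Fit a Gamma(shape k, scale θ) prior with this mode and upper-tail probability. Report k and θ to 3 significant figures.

Gamma(k,θ) with k>1 has mode (k−1)θ, so θ = 93.6/(k−1).
Need P(X < 172) = 0.9 with θ tied to k this way. Start at k = 2, θ = 93.6: P(X<172) ≈ 0.548.
Too low — raise k to concentrate. Iterating converges to k ≈ 6.15.
Then θ = 93.6/(6.15−1) ≈ 18.2.

k ≈ 6.15, θ ≈ 18.2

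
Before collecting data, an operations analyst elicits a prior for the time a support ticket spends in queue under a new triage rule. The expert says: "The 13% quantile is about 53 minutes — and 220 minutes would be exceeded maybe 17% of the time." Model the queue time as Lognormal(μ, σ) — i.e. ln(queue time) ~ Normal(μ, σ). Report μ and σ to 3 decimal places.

μ ≈ 4.741, σ ≈ 0.684

If T ~ Lognormal(μ,σ) then ln T ~ Normal(μ,σ), so the p-quantile of ln T is μ + z_p·σ.
ln(53) = 3.97 and ln(220) = 5.394; z_{0.13} = -1.126, z_{0.83} = 0.9542.
σ = (5.394 − 3.97)/(0.9542 − (-1.126)) = 0.684.
μ = 3.97 − (-1.126)·0.684 = 4.741.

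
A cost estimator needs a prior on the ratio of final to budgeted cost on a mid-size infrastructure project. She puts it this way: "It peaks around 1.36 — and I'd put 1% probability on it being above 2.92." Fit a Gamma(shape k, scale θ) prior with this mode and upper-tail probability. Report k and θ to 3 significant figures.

Gamma(k,θ) with k>1 has mode (k−1)θ, so θ = 1.36/(k−1).
Need P(X < 2.92) = 0.99 with θ tied to k this way. Start at k = 2, θ = 1.36: P(X<2.92) ≈ 0.632.
Too low — raise k to concentrate. Iterating converges to k ≈ 9.3.
Then θ = 1.36/(9.3−1) ≈ 0.164.

k ≈ 9.3, θ ≈ 0.164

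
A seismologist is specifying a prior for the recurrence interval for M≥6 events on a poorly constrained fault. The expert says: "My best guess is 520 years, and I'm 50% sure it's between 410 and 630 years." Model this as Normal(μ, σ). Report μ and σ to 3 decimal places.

A symmetric 50% interval runs μ ± z·σ with z = 0.6745.
Half-width = 110, so σ = 110/0.6745 = 163.086.
μ is the stated best guess, 520.000.

μ = 520.000, σ = 163.086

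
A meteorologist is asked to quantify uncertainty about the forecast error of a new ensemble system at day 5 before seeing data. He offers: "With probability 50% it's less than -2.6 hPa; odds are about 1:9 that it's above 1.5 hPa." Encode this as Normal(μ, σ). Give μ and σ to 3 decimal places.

μ = -2.600, σ = 3.199

For Normal(μ,σ), the p-quantile is μ + z_p·σ. Here z_{0.5} = 0, z_{0.9} = 1.282.
So -2.6 = μ + 0σ and 1.5 = μ + 1.282σ.
Subtracting: σ = (1.5 − -2.6)/(1.282 − (0)) = 3.199.
Then μ = -2.6 − (0)·3.199 = -2.600.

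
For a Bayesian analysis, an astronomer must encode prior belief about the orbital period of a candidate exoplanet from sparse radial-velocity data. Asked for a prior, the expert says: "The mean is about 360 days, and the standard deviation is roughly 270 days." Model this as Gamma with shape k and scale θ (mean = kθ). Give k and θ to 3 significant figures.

For Gamma(k, scale θ): mean = kθ, variance = kθ², so CV = 1/√k.
CV = SD/mean = 270/360 = 0.75, hence k = 1/CV² = 1.78.
Then θ = mean/k = 360/1.78 = 202.

k ≈ 1.78, θ ≈ 202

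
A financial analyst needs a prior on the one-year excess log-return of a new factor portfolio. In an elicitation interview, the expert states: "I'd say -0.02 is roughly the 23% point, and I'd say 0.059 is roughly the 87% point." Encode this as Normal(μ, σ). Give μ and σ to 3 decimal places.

μ = 0.011, σ = 0.042

For Normal(μ,σ), the p-quantile is μ + z_p·σ. Here z_{0.23} = -0.7388, z_{0.87} = 1.126.
So -0.02 = μ − 0.7388σ and 0.059 = μ + 1.126σ.
Subtracting: σ = (0.059 − -0.02)/(1.126 − (-0.7388)) = 0.042.
Then μ = -0.02 − (-0.7388)·0.042 = 0.011.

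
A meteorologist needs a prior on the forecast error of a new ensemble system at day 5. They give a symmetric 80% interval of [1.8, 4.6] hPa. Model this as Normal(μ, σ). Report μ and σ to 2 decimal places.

μ = 3.20, σ = 1.09

A symmetric 80% interval runs μ ± z·σ with z = 1.282.
Half-width = 1.4, so σ = 1.4/1.282 = 1.09.
μ is the interval midpoint, 3.20.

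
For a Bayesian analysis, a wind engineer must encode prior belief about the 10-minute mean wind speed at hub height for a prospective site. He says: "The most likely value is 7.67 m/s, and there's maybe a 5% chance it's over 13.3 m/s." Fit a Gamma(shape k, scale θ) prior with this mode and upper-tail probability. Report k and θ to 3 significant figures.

Gamma(k,θ) with k>1 has mode (k−1)θ, so θ = 7.67/(k−1).
Need P(X < 13.3) = 0.95 with θ tied to k this way. Start at k = 2, θ = 7.67: P(X<13.3) ≈ 0.517.
Too low — raise k to concentrate. Iterating converges to k ≈ 10.2.
Then θ = 7.67/(10.2−1) ≈ 0.833.

k ≈ 10.2, θ ≈ 0.833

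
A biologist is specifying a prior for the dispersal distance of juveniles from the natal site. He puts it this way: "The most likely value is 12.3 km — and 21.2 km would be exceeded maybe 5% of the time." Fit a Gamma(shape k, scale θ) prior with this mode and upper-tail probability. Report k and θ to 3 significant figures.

Gamma(k,θ) with k>1 has mode (k−1)θ, so θ = 12.3/(k−1).
Need P(X < 21.2) = 0.95 with θ tied to k this way. Start at k = 2, θ = 12.3: P(X<21.2) ≈ 0.514.
Too low — raise k to concentrate. Iterating converges to k ≈ 10.4.
Then θ = 12.3/(10.4−1) ≈ 1.31.

k ≈ 10.4, θ ≈ 1.31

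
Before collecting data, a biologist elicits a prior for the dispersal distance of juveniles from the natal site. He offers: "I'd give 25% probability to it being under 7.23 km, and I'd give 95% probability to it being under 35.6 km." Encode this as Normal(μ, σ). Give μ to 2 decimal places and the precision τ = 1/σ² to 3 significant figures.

The p-quantile of Normal(μ,σ) is μ + z_p·σ, with z_{0.25} = -0.6745 and z_{0.95} = 1.645.
Eliminate σ: μ = (z₂·x₁ − z₁·x₂)/(z₂ − z₁) = (1.645·7.23 − (-0.6745)·35.6)/2.319 = 15.48.
Then σ = (x₂ − x₁)/(z₂ − z₁) = (35.6 − 7.23)/2.319 = 12.23.
Precision τ = 1/σ² = 1/12.23² = 0.00668.

μ = 15.48, τ = 0.00668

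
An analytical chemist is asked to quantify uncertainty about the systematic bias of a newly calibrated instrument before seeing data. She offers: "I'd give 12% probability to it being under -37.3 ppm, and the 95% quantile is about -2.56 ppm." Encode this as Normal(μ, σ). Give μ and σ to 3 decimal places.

The p-quantile of Normal(μ,σ) is μ + z_p·σ, with z_{0.12} = -1.175 and z_{0.95} = 1.645.
Eliminate σ: μ = (z₂·x₁ − z₁·x₂)/(z₂ − z₁) = (1.645·-37.3 − (-1.175)·-2.56)/2.82 = -22.824.
Then σ = (x₂ − x₁)/(z₂ − z₁) = (-2.56 − -37.3)/2.82 = 12.320.

μ = -22.824, σ = 12.320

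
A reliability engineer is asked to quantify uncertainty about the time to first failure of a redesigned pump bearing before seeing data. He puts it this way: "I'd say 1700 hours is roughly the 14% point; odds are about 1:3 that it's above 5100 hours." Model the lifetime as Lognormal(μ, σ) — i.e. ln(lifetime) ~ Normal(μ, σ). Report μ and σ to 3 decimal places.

μ ≈ 8.115, σ ≈ 0.626

If T ~ Lognormal(μ,σ) then ln T ~ Normal(μ,σ), so the p-quantile of ln T is μ + z_p·σ.
ln(1700) = 7.438 and ln(5100) = 8.537; z_{0.14} = -1.08, z_{0.75} = 0.6745.
σ = (8.537 − 7.438)/(0.6745 − (-1.08)) = 0.626.
μ = 7.438 − (-1.08)·0.626 = 8.115.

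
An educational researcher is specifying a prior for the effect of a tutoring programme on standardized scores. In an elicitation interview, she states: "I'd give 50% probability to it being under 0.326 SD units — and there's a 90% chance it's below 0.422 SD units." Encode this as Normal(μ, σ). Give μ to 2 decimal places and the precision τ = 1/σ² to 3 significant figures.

μ = 0.33, τ = 178

The p-quantile of Normal(μ,σ) is μ + z_p·σ, with z_{0.5} = 0 and z_{0.9} = 1.282.
Eliminate σ: μ = (z₂·x₁ − z₁·x₂)/(z₂ − z₁) = (1.282·0.326 − (0)·0.422)/1.282 = 0.33.
Then σ = (x₂ − x₁)/(z₂ − z₁) = (0.422 − 0.326)/1.282 = 0.07.
Precision τ = 1/σ² = 1/0.07491² = 178.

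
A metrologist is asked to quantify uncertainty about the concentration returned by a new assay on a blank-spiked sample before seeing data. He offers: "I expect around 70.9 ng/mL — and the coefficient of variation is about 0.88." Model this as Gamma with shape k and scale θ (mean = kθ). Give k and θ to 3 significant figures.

k ≈ 1.29, θ ≈ 54.9

For Gamma(k, scale θ): mean = kθ, variance = kθ², so CV = 1/√k.
CV = 0.88, hence k = 1/CV² = 1.29.
Then θ = mean/k = 70.9/1.29 = 54.9.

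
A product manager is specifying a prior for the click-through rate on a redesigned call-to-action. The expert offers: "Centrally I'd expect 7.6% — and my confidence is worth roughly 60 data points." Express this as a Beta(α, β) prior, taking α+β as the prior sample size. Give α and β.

Under the effective-sample-size interpretation, Beta(α, β) has prior mean α/(α+β) and prior sample size α+β.
So α+β = 60 and α/(α+β) = 0.076, giving α = 0.076·60 = 4.56 and β = 60 − 4.56 = 55.44.

α = 4.56, β = 55.44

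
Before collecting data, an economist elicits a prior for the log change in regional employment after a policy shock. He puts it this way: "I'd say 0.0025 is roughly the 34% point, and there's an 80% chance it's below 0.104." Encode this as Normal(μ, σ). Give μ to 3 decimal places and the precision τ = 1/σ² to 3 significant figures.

The p-quantile of Normal(μ,σ) is μ + z_p·σ, with z_{0.34} = -0.4125 and z_{0.8} = 0.8416.
Eliminate σ: μ = (z₂·x₁ − z₁·x₂)/(z₂ − z₁) = (0.8416·0.0025 − (-0.4125)·0.104)/1.254 = 0.036.
Then σ = (x₂ − x₁)/(z₂ − z₁) = (0.104 − 0.0025)/1.254 = 0.081.
Precision τ = 1/σ² = 1/0.08094² = 153.

μ = 0.036, τ = 153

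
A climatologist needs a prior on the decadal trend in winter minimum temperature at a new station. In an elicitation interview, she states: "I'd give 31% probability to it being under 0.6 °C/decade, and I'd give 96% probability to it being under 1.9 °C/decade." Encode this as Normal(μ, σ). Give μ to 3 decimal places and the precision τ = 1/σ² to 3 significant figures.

For Normal(μ,σ), the p-quantile is μ + z_p·σ. Here z_{0.31} = -0.4959, z_{0.96} = 1.751.
So 0.6 = μ − 0.4959σ and 1.9 = μ + 1.751σ.
Subtracting: σ = (1.9 − 0.6)/(1.751 − (-0.4959)) = 0.579.
Then μ = 0.6 − (-0.4959)·0.579 = 0.887.
Precision τ = 1/σ² = 1/0.5787² = 2.99.

μ = 0.887, τ = 2.99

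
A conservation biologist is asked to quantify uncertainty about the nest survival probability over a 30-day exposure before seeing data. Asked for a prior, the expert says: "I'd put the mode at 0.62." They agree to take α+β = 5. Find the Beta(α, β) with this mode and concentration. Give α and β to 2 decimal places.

α = 2.86, β = 2.14

For α,β > 1 the Beta mode is (α−1)/(α+β−2). With α+β = 5, the mode is (α−1)/3.
Set (α−1)/3 = 0.62 → α = 1 + 0.62·3 = 2.86.
β = 5 − α = 2.14.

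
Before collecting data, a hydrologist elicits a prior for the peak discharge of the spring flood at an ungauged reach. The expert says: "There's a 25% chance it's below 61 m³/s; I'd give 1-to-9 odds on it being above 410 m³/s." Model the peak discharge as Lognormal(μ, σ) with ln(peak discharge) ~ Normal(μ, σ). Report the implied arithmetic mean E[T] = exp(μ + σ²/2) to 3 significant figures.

If T ~ Lognormal(μ,σ) then ln T ~ Normal(μ,σ), so the p-quantile of ln T is μ + z_p·σ.
ln(61) = 4.111 and ln(410) = 6.016; z_{0.25} = -0.6745, z_{0.9} = 1.282.
σ = (6.016 − 4.111)/(1.282 − (-0.6745)) = 0.974.
μ = 4.111 − (-0.6745)·0.974 = 4.768.
E[T] = exp(μ + σ²/2) = exp(4.768 + 0.4744) = 189 m³/s.

E[T] ≈ 189 m³/s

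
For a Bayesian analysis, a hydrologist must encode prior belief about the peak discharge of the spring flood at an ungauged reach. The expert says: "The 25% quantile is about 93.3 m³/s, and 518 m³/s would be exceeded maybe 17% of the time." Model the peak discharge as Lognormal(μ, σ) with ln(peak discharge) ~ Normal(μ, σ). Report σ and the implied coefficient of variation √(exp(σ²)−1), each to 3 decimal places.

If T ~ Lognormal(μ,σ) then ln T ~ Normal(μ,σ), so the p-quantile of ln T is μ + z_p·σ.
ln(93.3) = 4.536 and ln(518) = 6.25; z_{0.25} = -0.6745, z_{0.83} = 0.9542.
σ = (6.25 − 4.536)/(0.9542 − (-0.6745)) = 1.052.
μ = 4.536 − (-0.6745)·1.052 = 5.246.
CV = √(exp(σ²)−1) = √(exp(1.1078)−1) = 1.424.

σ ≈ 1.052, CV ≈ 1.424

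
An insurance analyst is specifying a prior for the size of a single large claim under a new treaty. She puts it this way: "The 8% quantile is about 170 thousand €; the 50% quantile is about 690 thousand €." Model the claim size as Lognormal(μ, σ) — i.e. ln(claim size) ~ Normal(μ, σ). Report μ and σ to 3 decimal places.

If T ~ Lognormal(μ,σ) then ln T ~ Normal(μ,σ), so the p-quantile of ln T is μ + z_p·σ.
ln(170) = 5.136 and ln(690) = 6.537; z_{0.08} = -1.405, z_{0.5} = 0.
σ = (6.537 − 5.136)/(0 − (-1.405)) = 0.997.
μ = 5.136 − (-1.405)·0.997 = 6.537.

μ ≈ 6.537, σ ≈ 0.997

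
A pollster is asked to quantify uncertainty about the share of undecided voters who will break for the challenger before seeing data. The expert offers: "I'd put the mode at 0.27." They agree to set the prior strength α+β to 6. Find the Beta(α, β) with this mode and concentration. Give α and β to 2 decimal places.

α = 2.08, β = 3.92

For α,β > 1 the Beta mode is (α−1)/(α+β−2). With α+β = 6, the mode is (α−1)/4.
Set (α−1)/4 = 0.27 → α = 1 + 0.27·4 = 2.08.
β = 6 − α = 3.92.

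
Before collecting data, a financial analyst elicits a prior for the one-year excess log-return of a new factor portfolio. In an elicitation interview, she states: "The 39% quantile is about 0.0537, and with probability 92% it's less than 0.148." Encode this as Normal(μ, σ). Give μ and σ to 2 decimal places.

μ = 0.07, σ = 0.06

For Normal(μ,σ), the p-quantile is μ + z_p·σ. Here z_{0.39} = -0.2793, z_{0.92} = 1.405.
So 0.0537 = μ − 0.2793σ and 0.148 = μ + 1.405σ.
Subtracting: σ = (0.148 − 0.0537)/(1.405 − (-0.2793)) = 0.06.
Then μ = 0.0537 − (-0.2793)·0.06 = 0.07.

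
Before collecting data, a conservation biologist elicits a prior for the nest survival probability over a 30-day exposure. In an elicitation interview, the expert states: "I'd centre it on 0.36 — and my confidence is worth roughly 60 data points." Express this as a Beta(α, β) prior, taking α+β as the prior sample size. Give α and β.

Under the effective-sample-size interpretation, Beta(α, β) has prior mean α/(α+β) and prior sample size α+β.
So α+β = 60 and α/(α+β) = 0.36, giving α = 0.36·60 = 21.6 and β = 60 − 21.6 = 38.4.

α = 21.6, β = 38.4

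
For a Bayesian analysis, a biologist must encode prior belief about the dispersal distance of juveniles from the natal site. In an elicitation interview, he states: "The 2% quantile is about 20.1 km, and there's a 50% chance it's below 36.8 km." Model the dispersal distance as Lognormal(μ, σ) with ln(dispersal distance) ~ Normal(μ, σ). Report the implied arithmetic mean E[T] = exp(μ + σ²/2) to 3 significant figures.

If T ~ Lognormal(μ,σ) then ln T ~ Normal(μ,σ), so the p-quantile of ln T is μ + z_p·σ.
ln(20.1) = 3.001 and ln(36.8) = 3.605; z_{0.02} = -2.054, z_{0.5} = 0.
σ = (3.605 − 3.001)/(0 − (-2.054)) = 0.294.
μ = 3.001 − (-2.054)·0.294 = 3.605.
E[T] = exp(μ + σ²/2) = exp(3.605 + 0.0434) = 38.4 km.

E[T] ≈ 38.4 km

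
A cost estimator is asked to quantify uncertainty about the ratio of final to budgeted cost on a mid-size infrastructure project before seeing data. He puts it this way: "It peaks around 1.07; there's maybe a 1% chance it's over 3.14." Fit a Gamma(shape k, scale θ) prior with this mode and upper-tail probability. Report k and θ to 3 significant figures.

k ≈ 4.9, θ ≈ 0.274

Gamma(k,θ) with k>1 has mode (k−1)θ, so θ = 1.07/(k−1).
Need P(X < 3.14) = 0.99 with θ tied to k this way. Start at k = 2, θ = 1.07: P(X<3.14) ≈ 0.791.
Too low — raise k to concentrate. Iterating converges to k ≈ 4.9.
Then θ = 1.07/(4.9−1) ≈ 0.274.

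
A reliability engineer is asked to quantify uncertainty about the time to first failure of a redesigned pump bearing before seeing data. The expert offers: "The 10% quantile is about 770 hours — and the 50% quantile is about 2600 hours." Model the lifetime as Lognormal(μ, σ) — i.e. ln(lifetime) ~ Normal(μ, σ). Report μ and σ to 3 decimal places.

μ ≈ 7.863, σ ≈ 0.950

If T ~ Lognormal(μ,σ) then ln T ~ Normal(μ,σ), so the p-quantile of ln T is μ + z_p·σ.
ln(770) = 6.646 and ln(2600) = 7.863; z_{0.1} = -1.282, z_{0.5} = 0.
σ = (7.863 − 6.646)/(0 − (-1.282)) = 0.950.
μ = 6.646 − (-1.282)·0.950 = 7.863.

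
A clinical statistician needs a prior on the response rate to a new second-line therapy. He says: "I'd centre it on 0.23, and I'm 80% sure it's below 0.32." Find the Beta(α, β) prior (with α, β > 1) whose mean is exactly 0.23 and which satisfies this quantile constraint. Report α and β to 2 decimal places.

With mean 0.23 fixed, write α = 0.23s, β = 0.77s where s = α+β.
Need P(θ < 0.32) = 0.8 under Beta(0.23s, 0.77s). Normal approximation: (q−m)/√(m(1−m)/s) ≈ z_{0.8} = 0.842, so s ≈ 0.23·0.77·(0.842)²/(0.32−0.23)² = 15.5.
At s = 15.5: P(θ<0.32) ≈ 0.810. Adjusting to match 0.8 gives s ≈ 13.91.
So α = 0.23·13.91 ≈ 3.20, β = 0.77·13.91 ≈ 10.71.

α ≈ 3.20, β ≈ 10.71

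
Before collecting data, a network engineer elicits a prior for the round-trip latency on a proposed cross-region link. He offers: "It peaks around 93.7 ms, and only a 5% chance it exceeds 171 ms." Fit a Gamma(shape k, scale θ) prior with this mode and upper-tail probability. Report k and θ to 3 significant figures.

Gamma(k,θ) with k>1 has mode (k−1)θ, so θ = 93.7/(k−1).
Need P(X < 171) = 0.95 with θ tied to k this way. Start at k = 2, θ = 93.7: P(X<171) ≈ 0.545.
Too low — raise k to concentrate. Iterating converges to k ≈ 8.7.
Then θ = 93.7/(8.7−1) ≈ 12.2.

k ≈ 8.7, θ ≈ 12.2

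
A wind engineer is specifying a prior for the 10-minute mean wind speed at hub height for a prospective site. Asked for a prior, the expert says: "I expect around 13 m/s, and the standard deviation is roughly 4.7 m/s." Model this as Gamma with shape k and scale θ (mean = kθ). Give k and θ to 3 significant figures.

k ≈ 7.65, θ ≈ 1.7

For Gamma(k, scale θ): mean = kθ, variance = kθ², so CV = 1/√k.
CV = SD/mean = 4.7/13 = 0.3615, hence k = 1/CV² = 7.65.
Then θ = mean/k = 13/7.65 = 1.7.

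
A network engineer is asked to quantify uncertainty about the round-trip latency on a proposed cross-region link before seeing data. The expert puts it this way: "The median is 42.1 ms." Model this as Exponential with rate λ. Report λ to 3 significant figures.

Exponential median = ln 2 / λ, so λ = ln 2 / 42.1 = 0.0165.

λ ≈ 0.0165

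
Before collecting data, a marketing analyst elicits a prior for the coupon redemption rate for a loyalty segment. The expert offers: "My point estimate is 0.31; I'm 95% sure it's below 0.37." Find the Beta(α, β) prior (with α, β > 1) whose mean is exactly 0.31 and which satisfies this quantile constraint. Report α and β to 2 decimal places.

α ≈ 51.75, β ≈ 115.18

With mean 0.31 fixed, write α = 0.31s, β = 0.69s where s = α+β.
Need P(θ < 0.37) = 0.95 under Beta(0.31s, 0.69s). Normal approximation: (q−m)/√(m(1−m)/s) ≈ z_{0.95} = 1.64, so s ≈ 0.31·0.69·(1.64)²/(0.37−0.31)² = 160.8.
At s = 160.8: P(θ<0.37) ≈ 0.947. Adjusting to match 0.95 gives s ≈ 166.92.
So α = 0.31·166.92 ≈ 51.75, β = 0.69·166.92 ≈ 115.18.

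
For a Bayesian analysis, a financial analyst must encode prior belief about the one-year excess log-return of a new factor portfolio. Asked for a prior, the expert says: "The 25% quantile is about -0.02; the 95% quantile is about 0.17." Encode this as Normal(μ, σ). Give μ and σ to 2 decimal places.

The p-quantile of Normal(μ,σ) is μ + z_p·σ, with z_{0.25} = -0.6745 and z_{0.95} = 1.645.
Eliminate σ: μ = (z₂·x₁ − z₁·x₂)/(z₂ − z₁) = (1.645·-0.02 − (-0.6745)·0.17)/2.319 = 0.04.
Then σ = (x₂ − x₁)/(z₂ − z₁) = (0.17 − -0.02)/2.319 = 0.08.

μ = 0.04, σ = 0.08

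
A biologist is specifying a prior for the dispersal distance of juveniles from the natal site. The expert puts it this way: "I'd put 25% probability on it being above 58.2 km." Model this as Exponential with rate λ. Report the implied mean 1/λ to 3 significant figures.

P(T > 58.2) = e^(−λ·58.2) = 0.25, so λ = −ln(0.25)/58.2 = 0.0238.
Mean = 1/λ = 42 km.

mean ≈ 42 km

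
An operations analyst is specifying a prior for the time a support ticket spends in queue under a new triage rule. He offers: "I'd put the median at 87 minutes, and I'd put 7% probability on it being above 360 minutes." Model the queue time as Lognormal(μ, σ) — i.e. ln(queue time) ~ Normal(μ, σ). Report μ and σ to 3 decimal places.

If T ~ Lognormal(μ,σ) then ln T ~ Normal(μ,σ), so the p-quantile of ln T is μ + z_p·σ.
ln(87) = 4.466 and ln(360) = 5.886; z_{0.5} = 0, z_{0.93} = 1.476.
σ = (5.886 − 4.466)/(1.476 − (0)) = 0.962.
μ = 4.466 − (0)·0.962 = 4.466.

μ ≈ 4.466, σ ≈ 0.962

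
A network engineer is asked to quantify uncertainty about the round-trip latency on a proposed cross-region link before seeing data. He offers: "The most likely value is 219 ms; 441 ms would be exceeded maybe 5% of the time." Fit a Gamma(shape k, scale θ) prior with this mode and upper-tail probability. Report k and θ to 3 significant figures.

Gamma(k,θ) with k>1 has mode (k−1)θ, so θ = 219/(k−1).
Need P(X < 441) = 0.95 with θ tied to k this way. Start at k = 2, θ = 219: P(X<441) ≈ 0.598.
Too low — raise k to concentrate. Iterating converges to k ≈ 6.65.
Then θ = 219/(6.65−1) ≈ 38.7.

k ≈ 6.65, θ ≈ 38.7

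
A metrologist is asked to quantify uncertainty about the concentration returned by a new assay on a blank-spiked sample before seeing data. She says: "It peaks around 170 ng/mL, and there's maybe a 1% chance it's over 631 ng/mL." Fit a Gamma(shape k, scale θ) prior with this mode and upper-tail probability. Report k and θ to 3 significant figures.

Gamma(k,θ) with k>1 has mode (k−1)θ, so θ = 170/(k−1).
Need P(X < 631) = 0.99 with θ tied to k this way. Start at k = 2, θ = 170: P(X<631) ≈ 0.885.
Too low — raise k to concentrate. Iterating converges to k ≈ 3.48.
Then θ = 170/(3.48−1) ≈ 68.6.

k ≈ 3.48, θ ≈ 68.6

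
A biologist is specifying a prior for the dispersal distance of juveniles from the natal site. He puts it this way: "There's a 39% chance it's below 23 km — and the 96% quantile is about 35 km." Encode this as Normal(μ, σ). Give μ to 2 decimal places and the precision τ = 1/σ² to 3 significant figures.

The p-quantile of Normal(μ,σ) is μ + z_p·σ, with z_{0.39} = -0.2793 and z_{0.96} = 1.751.
Eliminate σ: μ = (z₂·x₁ − z₁·x₂)/(z₂ − z₁) = (1.751·23 − (-0.2793)·35)/2.03 = 24.65.
Then σ = (x₂ − x₁)/(z₂ − z₁) = (35 − 23)/2.03 = 5.91.
Precision τ = 1/σ² = 1/5.911² = 0.0286.

μ = 24.65, τ = 0.0286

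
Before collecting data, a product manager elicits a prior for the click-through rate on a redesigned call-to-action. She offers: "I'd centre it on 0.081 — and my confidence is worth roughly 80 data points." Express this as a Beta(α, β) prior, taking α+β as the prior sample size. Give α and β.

Under the effective-sample-size interpretation, Beta(α, β) has prior mean α/(α+β) and prior sample size α+β.
So α+β = 80 and α/(α+β) = 0.081, giving α = 0.081·80 = 6.48 and β = 80 − 6.48 = 73.52.

α = 6.48, β = 73.52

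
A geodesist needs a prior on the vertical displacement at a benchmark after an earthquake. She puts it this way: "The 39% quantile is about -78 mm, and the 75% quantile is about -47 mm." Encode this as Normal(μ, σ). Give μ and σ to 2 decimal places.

For Normal(μ,σ), the p-quantile is μ + z_p·σ. Here z_{0.39} = -0.2793, z_{0.75} = 0.6745.
So -78 = μ − 0.2793σ and -47 = μ + 0.6745σ.
Subtracting: σ = (-47 − -78)/(0.6745 − (-0.2793)) = 32.50.
Then μ = -78 − (-0.2793)·32.50 = -68.92.

μ = -68.92, σ = 32.50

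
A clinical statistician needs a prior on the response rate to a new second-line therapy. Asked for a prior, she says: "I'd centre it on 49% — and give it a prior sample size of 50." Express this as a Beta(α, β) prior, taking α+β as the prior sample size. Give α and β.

Under the effective-sample-size interpretation, Beta(α, β) has prior mean α/(α+β) and prior sample size α+β.
So α+β = 50 and α/(α+β) = 0.49, giving α = 0.49·50 = 24.5 and β = 50 − 24.5 = 25.5.

α = 24.5, β = 25.5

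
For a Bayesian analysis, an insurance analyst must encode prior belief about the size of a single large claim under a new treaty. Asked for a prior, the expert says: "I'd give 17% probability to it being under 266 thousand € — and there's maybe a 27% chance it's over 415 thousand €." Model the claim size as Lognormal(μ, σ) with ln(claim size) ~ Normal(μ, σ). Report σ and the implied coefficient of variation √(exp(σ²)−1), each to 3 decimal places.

If T ~ Lognormal(μ,σ) then ln T ~ Normal(μ,σ), so the p-quantile of ln T is μ + z_p·σ.
ln(266) = 5.583 and ln(415) = 6.028; z_{0.17} = -0.9542, z_{0.73} = 0.6128.
σ = (6.028 − 5.583)/(0.6128 − (-0.9542)) = 0.284.
μ = 5.583 − (-0.9542)·0.284 = 5.854.
CV = √(exp(σ²)−1) = √(exp(0.0806)−1) = 0.290.

σ ≈ 0.284, CV ≈ 0.290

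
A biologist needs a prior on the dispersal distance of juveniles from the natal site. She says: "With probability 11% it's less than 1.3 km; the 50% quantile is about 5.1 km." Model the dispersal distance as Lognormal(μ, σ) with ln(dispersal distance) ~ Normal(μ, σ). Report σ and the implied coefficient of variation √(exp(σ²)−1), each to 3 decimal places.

σ ≈ 1.114, CV ≈ 1.569

If T ~ Lognormal(μ,σ) then ln T ~ Normal(μ,σ), so the p-quantile of ln T is μ + z_p·σ.
ln(1.3) = 0.2624 and ln(5.1) = 1.629; z_{0.11} = -1.227, z_{0.5} = 0.
σ = (1.629 − 0.2624)/(0 − (-1.227)) = 1.114.
μ = 0.2624 − (-1.227)·1.114 = 1.629.
CV = √(exp(σ²)−1) = √(exp(1.2419)−1) = 1.569.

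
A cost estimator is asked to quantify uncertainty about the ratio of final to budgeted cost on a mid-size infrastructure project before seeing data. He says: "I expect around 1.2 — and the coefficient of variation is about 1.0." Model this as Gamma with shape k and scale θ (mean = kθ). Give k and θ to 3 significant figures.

k ≈ 1, θ ≈ 1.2

For Gamma(k, scale θ): mean = kθ, variance = kθ², so CV = 1/√k.
CV = 1.0, hence k = 1/CV² = 1.
Then θ = mean/k = 1.2/1 = 1.2.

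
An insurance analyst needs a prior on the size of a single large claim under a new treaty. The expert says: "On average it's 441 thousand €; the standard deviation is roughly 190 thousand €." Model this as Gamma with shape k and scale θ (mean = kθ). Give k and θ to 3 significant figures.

For Gamma(k, scale θ): mean = kθ, variance = kθ², so CV = 1/√k.
CV = SD/mean = 190/441 = 0.4308, hence k = 1/CV² = 5.39.
Then θ = mean/k = 441/5.39 = 81.9.

k ≈ 5.39, θ ≈ 81.9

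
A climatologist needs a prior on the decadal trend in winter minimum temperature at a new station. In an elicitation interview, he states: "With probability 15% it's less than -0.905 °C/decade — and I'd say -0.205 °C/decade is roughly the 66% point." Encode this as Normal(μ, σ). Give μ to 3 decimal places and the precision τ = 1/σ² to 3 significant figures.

μ = -0.404, τ = 4.28

The p-quantile of Normal(μ,σ) is μ + z_p·σ, with z_{0.15} = -1.036 and z_{0.66} = 0.4125.
Eliminate σ: μ = (z₂·x₁ − z₁·x₂)/(z₂ − z₁) = (0.4125·-0.905 − (-1.036)·-0.205)/1.449 = -0.404.
Then σ = (x₂ − x₁)/(z₂ − z₁) = (-0.205 − -0.905)/1.449 = 0.483.
Precision τ = 1/σ² = 1/0.4831² = 4.28.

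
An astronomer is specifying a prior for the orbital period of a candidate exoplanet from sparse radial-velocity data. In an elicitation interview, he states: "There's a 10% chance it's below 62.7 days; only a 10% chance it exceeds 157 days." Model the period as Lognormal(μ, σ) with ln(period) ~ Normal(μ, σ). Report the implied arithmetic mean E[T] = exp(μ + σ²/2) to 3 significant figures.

If T ~ Lognormal(μ,σ) then ln T ~ Normal(μ,σ), so the p-quantile of ln T is μ + z_p·σ.
ln(62.7) = 4.138 and ln(157) = 5.056; z_{0.1} = -1.282, z_{0.9} = 1.282.
σ = (5.056 − 4.138)/(1.282 − (-1.282)) = 0.358.
μ = 4.138 − (-1.282)·0.358 = 4.597.
E[T] = exp(μ + σ²/2) = exp(4.597 + 0.0641) = 106 days.

E[T] ≈ 106 days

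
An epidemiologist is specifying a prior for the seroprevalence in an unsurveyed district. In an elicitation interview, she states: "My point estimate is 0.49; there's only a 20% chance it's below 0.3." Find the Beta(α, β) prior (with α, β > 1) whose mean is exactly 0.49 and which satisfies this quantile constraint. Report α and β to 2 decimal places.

α ≈ 2.46, β ≈ 2.56

With mean 0.49 fixed, write α = 0.49s, β = 0.51s where s = α+β.
Need P(θ < 0.3) = 0.2 under Beta(0.49s, 0.51s). Normal approximation: (q−m)/√(m(1−m)/s) ≈ z_{0.2} = -0.842, so s ≈ 0.49·0.51·(-0.842)²/(0.3−0.49)² = 4.9.
At s = 4.9: P(θ<0.3) ≈ 0.203. Adjusting to match 0.2 gives s ≈ 5.02.
So α = 0.49·5.02 ≈ 2.46, β = 0.51·5.02 ≈ 2.56.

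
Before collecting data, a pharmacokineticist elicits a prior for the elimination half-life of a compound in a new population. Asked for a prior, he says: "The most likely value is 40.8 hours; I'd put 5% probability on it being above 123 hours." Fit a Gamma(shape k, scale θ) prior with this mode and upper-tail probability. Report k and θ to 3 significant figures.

Gamma(k,θ) with k>1 has mode (k−1)θ, so θ = 40.8/(k−1).
Need P(X < 123) = 0.95 with θ tied to k this way. Start at k = 2, θ = 40.8: P(X<123) ≈ 0.803.
Too low — raise k to concentrate. Iterating converges to k ≈ 3.17.
Then θ = 40.8/(3.17−1) ≈ 18.8.

k ≈ 3.17, θ ≈ 18.8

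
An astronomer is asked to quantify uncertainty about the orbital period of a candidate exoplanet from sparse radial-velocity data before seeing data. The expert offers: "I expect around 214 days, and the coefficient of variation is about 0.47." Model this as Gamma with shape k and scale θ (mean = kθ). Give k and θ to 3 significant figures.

k ≈ 4.53, θ ≈ 47.3

For Gamma(k, scale θ): mean = kθ, variance = kθ², so CV = 1/√k.
CV = 0.47, hence k = 1/CV² = 4.53.
Then θ = mean/k = 214/4.53 = 47.3.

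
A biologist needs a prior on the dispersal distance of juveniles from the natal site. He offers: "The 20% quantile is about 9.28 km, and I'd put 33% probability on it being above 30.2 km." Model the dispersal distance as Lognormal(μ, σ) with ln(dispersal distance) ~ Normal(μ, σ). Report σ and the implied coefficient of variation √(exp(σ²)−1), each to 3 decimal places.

σ ≈ 0.921, CV ≈ 1.155

If T ~ Lognormal(μ,σ) then ln T ~ Normal(μ,σ), so the p-quantile of ln T is μ + z_p·σ.
ln(9.28) = 2.228 and ln(30.2) = 3.408; z_{0.2} = -0.8416, z_{0.67} = 0.4399.
σ = (3.408 − 2.228)/(0.4399 − (-0.8416)) = 0.921.
μ = 2.228 − (-0.8416)·0.921 = 3.003.
CV = √(exp(σ²)−1) = √(exp(0.8478)−1) = 1.155.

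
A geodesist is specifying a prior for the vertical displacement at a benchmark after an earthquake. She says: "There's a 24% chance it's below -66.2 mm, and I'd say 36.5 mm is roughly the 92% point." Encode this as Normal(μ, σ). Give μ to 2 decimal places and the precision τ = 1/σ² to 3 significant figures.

The p-quantile of Normal(μ,σ) is μ + z_p·σ, with z_{0.24} = -0.7063 and z_{0.92} = 1.405.
Eliminate σ: μ = (z₂·x₁ − z₁·x₂)/(z₂ − z₁) = (1.405·-66.2 − (-0.7063)·36.5)/2.111 = -31.84.
Then σ = (x₂ − x₁)/(z₂ − z₁) = (36.5 − -66.2)/2.111 = 48.64.
Precision τ = 1/σ² = 1/48.64² = 0.000423.

μ = -31.84, τ = 0.000423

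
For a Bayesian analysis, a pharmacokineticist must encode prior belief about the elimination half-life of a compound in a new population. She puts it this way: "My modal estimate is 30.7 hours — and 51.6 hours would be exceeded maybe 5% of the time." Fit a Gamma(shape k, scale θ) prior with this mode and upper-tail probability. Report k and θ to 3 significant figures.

k ≈ 11.4, θ ≈ 2.96

Gamma(k,θ) with k>1 has mode (k−1)θ, so θ = 30.7/(k−1).
Need P(X < 51.6) = 0.95 with θ tied to k this way. Start at k = 2, θ = 30.7: P(X<51.6) ≈ 0.501.
Too low — raise k to concentrate. Iterating converges to k ≈ 11.4.
Then θ = 30.7/(11.4−1) ≈ 2.96.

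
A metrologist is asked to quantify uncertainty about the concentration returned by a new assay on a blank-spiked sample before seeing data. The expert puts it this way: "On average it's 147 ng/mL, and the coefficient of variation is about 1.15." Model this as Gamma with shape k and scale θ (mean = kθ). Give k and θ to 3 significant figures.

For Gamma(k, scale θ): mean = kθ, variance = kθ², so CV = 1/√k.
CV = 1.15, hence k = 1/CV² = 0.756.
Then θ = mean/k = 147/0.756 = 194.

k ≈ 0.756, θ ≈ 194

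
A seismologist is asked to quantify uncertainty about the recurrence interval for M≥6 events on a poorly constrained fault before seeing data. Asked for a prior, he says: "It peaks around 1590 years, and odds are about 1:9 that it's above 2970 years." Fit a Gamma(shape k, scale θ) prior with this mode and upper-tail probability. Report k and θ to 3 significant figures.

Gamma(k,θ) with k>1 has mode (k−1)θ, so θ = 1590/(k−1).
Need P(X < 2970) = 0.9 with θ tied to k this way. Start at k = 2, θ = 1590: P(X<2970) ≈ 0.557.
Too low — raise k to concentrate. Iterating converges to k ≈ 5.89.
Then θ = 1590/(5.89−1) ≈ 325.

k ≈ 5.89, θ ≈ 325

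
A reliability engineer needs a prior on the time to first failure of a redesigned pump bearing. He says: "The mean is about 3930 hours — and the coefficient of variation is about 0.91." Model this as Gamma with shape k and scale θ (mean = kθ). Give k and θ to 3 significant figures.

For Gamma(k, scale θ): mean = kθ, variance = kθ², so CV = 1/√k.
CV = 0.91, hence k = 1/CV² = 1.21.
Then θ = mean/k = 3930/1.21 = 3250.

k ≈ 1.21, θ ≈ 3250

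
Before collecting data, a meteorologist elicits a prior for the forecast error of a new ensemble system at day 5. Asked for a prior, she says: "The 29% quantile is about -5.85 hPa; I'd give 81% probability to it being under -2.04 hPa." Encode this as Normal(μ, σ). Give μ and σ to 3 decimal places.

For Normal(μ,σ), the p-quantile is μ + z_p·σ. Here z_{0.29} = -0.5534, z_{0.81} = 0.8779.
So -5.85 = μ − 0.5534σ and -2.04 = μ + 0.8779σ.
Subtracting: σ = (-2.04 − -5.85)/(0.8779 − (-0.5534)) = 2.662.
Then μ = -5.85 − (-0.5534)·2.662 = -4.377.

μ = -4.377, σ = 2.662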